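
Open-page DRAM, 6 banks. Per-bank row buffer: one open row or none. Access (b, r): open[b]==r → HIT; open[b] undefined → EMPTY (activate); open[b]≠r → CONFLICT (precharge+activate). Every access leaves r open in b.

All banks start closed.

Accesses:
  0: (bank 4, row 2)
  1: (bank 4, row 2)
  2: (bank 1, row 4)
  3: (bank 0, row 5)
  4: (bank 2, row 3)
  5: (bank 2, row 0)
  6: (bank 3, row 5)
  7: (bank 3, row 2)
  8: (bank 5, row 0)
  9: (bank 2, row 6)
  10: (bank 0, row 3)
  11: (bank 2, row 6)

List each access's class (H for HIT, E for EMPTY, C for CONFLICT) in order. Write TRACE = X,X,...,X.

TRACE = E,H,E,E,E,C,E,C,E,C,C,H

#0 (4,2) E
#1 (4,2) H  (was 2)
#2 (1,4) E
#3 (0,5) E
#4 (2,3) E
#5 (2,0) C  (was 3)
#6 (3,5) E
#7 (3,2) C  (was 5)
#8 (5,0) E
#9 (2,6) C  (was 0)
#10 (0,3) C  (was 5)
#11 (2,6) H  (was 6)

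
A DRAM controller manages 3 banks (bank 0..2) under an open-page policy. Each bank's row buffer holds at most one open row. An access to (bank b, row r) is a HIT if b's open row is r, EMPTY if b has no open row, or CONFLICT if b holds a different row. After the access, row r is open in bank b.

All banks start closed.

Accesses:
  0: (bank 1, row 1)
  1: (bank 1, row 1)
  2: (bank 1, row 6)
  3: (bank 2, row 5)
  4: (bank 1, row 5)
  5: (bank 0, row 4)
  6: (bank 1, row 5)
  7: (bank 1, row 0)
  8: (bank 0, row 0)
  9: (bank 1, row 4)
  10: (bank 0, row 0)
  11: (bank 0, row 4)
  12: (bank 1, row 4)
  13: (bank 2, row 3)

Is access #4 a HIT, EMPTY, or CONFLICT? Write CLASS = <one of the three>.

CLASS = CONFLICT

step 0: bank1 None->1 [EMPTY]
step 1: bank1 1->1 [HIT]
step 2: bank1 1->6 [CONFLICT]
step 3: bank2 None->5 [EMPTY]
step 4: bank1 6->5 [CONFLICT]
step 5: bank0 None->4 [EMPTY]
step 6: bank1 5->5 [HIT]
step 7: bank1 5->0 [CONFLICT]
step 8: bank0 4->0 [CONFLICT]
step 9: bank1 0->4 [CONFLICT]
step 10: bank0 0->0 [HIT]
step 11: bank0 0->4 [CONFLICT]
step 12: bank1 4->4 [HIT]
step 13: bank2 5->3 [CONFLICT]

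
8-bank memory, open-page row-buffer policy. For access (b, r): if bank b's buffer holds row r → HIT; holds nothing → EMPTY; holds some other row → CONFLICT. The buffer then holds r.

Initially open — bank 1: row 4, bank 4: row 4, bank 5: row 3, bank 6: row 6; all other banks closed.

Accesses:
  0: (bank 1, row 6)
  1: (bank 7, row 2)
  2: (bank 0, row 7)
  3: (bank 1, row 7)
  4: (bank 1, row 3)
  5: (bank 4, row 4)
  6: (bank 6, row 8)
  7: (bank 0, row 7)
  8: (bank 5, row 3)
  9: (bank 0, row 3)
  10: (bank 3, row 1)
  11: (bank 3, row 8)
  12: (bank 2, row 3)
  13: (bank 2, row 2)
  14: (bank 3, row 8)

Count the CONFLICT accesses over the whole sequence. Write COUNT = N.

step 0: bank1 4->6 [CONFLICT]
step 1: bank7 None->2 [EMPTY]
step 2: bank0 None->7 [EMPTY]
step 3: bank1 6->7 [CONFLICT]
step 4: bank1 7->3 [CONFLICT]
step 5: bank4 4->4 [HIT]
step 6: bank6 6->8 [CONFLICT]
step 7: bank0 7->7 [HIT]
step 8: bank5 3->3 [HIT]
step 9: bank0 7->3 [CONFLICT]
step 10: bank3 None->1 [EMPTY]
step 11: bank3 1->8 [CONFLICT]
step 12: bank2 None->3 [EMPTY]
step 13: bank2 3->2 [CONFLICT]
step 14: bank3 8->8 [HIT]

COUNT = 7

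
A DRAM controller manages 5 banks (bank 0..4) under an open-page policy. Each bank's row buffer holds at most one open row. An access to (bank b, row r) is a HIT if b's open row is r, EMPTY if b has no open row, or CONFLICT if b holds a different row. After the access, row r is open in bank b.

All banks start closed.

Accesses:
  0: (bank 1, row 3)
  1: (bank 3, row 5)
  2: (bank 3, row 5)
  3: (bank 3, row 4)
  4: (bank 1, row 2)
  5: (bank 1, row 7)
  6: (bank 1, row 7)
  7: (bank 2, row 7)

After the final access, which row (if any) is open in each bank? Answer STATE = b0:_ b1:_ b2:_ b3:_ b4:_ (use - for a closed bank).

  [0] b1 r3: no row ⇒ E
  [1] b3 r5: no row ⇒ E
  [2] b3 r5: had r5 ⇒ H
  [3] b3 r4: had r5 ⇒ C
  [4] b1 r2: had r3 ⇒ C
  [5] b1 r7: had r2 ⇒ C
  [6] b1 r7: had r7 ⇒ H
  [7] b2 r7: no row ⇒ E

STATE = b0:- b1:7 b2:7 b3:4 b4:-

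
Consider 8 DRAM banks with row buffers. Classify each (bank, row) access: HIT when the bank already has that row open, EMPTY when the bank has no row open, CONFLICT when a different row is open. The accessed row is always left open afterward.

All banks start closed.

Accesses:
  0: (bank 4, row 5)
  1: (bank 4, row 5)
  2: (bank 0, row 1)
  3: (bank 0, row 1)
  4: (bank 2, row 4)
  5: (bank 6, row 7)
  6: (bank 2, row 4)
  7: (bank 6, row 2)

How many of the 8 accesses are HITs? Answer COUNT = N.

COUNT = 3

#0 (4,5) E
#1 (4,5) H  (was 5)
#2 (0,1) E
#3 (0,1) H  (was 1)
#4 (2,4) E
#5 (6,7) E
#6 (2,4) H  (was 4)
#7 (6,2) C  (was 7)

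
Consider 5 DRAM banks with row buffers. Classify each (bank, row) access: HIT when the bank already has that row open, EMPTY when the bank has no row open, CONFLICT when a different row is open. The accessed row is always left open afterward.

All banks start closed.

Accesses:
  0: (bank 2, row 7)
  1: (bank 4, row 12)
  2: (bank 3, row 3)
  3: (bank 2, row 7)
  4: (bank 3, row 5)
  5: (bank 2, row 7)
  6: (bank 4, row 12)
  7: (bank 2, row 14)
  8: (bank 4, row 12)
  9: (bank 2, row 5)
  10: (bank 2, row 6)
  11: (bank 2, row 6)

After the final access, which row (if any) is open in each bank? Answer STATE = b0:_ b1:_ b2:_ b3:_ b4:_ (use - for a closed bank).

0: bank 2 row 7 — prev None → EMPTY
1: bank 4 row 12 — prev None → EMPTY
2: bank 3 row 3 — prev None → EMPTY
3: bank 2 row 7 — prev 7 → HIT
4: bank 3 row 5 — prev 3 → CONFLICT
5: bank 2 row 7 — prev 7 → HIT
6: bank 4 row 12 — prev 12 → HIT
7: bank 2 row 14 — prev 7 → CONFLICT
8: bank 4 row 12 — prev 12 → HIT
9: bank 2 row 5 — prev 14 → CONFLICT
10: bank 2 row 6 — prev 5 → CONFLICT
11: bank 2 row 6 — prev 6 → HIT

STATE = b0:- b1:- b2:6 b3:5 b4:12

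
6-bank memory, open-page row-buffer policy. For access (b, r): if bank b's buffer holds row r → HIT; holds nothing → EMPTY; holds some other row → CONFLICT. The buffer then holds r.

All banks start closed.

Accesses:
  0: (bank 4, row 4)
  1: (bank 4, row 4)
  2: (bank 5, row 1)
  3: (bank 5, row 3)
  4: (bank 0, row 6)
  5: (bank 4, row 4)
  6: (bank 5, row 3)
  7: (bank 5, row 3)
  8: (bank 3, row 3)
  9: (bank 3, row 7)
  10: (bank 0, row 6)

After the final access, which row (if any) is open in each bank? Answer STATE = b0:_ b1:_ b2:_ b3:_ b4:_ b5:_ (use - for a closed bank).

STATE = b0:6 b1:- b2:- b3:7 b4:4 b5:3

step 0: bank4 None->4 [EMPTY]
step 1: bank4 4->4 [HIT]
step 2: bank5 None->1 [EMPTY]
step 3: bank5 1->3 [CONFLICT]
step 4: bank0 None->6 [EMPTY]
step 5: bank4 4->4 [HIT]
step 6: bank5 3->3 [HIT]
step 7: bank5 3->3 [HIT]
step 8: bank3 None->3 [EMPTY]
step 9: bank3 3->7 [CONFLICT]
step 10: bank0 6->6 [HIT]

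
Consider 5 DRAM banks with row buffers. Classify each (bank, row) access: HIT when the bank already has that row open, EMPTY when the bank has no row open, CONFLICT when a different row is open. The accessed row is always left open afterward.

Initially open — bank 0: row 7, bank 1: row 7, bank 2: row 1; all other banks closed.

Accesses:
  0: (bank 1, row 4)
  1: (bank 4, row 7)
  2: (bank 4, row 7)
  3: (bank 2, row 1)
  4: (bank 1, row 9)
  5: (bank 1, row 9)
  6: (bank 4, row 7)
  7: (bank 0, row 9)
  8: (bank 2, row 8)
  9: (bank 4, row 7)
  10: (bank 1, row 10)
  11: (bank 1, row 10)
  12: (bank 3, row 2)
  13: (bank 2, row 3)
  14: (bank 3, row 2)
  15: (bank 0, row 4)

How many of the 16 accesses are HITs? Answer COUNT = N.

  [0] b1 r4: had r7 ⇒ C
  [1] b4 r7: no row ⇒ E
  [2] b4 r7: had r7 ⇒ H
  [3] b2 r1: had r1 ⇒ H
  [4] b1 r9: had r4 ⇒ C
  [5] b1 r9: had r9 ⇒ H
  [6] b4 r7: had r7 ⇒ H
  [7] b0 r9: had r7 ⇒ C
  [8] b2 r8: had r1 ⇒ C
  [9] b4 r7: had r7 ⇒ H
  [10] b1 r10: had r9 ⇒ C
  [11] b1 r10: had r10 ⇒ H
  [12] b3 r2: no row ⇒ E
  [13] b2 r3: had r8 ⇒ C
  [14] b3 r2: had r2 ⇒ H
  [15] b0 r4: had r9 ⇒ C

COUNT = 7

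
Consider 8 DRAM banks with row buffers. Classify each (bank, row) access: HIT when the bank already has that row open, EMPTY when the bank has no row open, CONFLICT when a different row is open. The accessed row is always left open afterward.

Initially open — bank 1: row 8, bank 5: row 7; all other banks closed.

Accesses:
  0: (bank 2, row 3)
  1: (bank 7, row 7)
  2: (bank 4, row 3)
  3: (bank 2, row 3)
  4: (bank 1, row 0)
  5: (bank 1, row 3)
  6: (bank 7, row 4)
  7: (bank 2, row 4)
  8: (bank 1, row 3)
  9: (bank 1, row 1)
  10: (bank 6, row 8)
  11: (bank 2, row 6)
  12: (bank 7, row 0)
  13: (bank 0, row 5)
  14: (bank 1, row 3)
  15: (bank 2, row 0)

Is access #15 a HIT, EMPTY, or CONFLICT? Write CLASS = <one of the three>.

#0 (2,3) E
#1 (7,7) E
#2 (4,3) E
#3 (2,3) H  (was 3)
#4 (1,0) C  (was 8)
#5 (1,3) C  (was 0)
#6 (7,4) C  (was 7)
#7 (2,4) C  (was 3)
#8 (1,3) H  (was 3)
#9 (1,1) C  (was 3)
#10 (6,8) E
#11 (2,6) C  (was 4)
#12 (7,0) C  (was 4)
#13 (0,5) E
#14 (1,3) C  (was 1)
#15 (2,0) C  (was 6)

CLASS = CONFLICT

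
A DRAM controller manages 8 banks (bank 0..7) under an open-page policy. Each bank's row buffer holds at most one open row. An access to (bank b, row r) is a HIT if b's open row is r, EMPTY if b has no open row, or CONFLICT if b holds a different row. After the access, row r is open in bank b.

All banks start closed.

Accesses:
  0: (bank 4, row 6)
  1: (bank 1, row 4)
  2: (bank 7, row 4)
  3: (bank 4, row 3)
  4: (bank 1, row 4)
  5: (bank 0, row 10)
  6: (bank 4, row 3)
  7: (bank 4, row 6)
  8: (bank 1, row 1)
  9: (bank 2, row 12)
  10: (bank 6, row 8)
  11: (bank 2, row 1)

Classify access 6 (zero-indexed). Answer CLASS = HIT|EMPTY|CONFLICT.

  [0] b4 r6: no row ⇒ E
  [1] b1 r4: no row ⇒ E
  [2] b7 r4: no row ⇒ E
  [3] b4 r3: had r6 ⇒ C
  [4] b1 r4: had r4 ⇒ H
  [5] b0 r10: no row ⇒ E
  [6] b4 r3: had r3 ⇒ H
  [7] b4 r6: had r3 ⇒ C
  [8] b1 r1: had r4 ⇒ C
  [9] b2 r12: no row ⇒ E
  [10] b6 r8: no row ⇒ E
  [11] b2 r1: had r12 ⇒ C

CLASS = HIT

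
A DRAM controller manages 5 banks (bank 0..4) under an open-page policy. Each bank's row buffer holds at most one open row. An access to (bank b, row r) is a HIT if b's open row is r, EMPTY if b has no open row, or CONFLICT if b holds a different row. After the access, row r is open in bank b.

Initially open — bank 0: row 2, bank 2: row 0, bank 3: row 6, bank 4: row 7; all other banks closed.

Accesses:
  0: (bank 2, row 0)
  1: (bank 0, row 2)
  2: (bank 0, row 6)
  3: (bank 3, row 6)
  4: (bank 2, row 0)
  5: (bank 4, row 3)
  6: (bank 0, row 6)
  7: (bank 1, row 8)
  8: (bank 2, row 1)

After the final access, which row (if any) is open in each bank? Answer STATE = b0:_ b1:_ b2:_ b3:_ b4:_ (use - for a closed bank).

STATE = b0:6 b1:8 b2:1 b3:6 b4:3

0: bank 2 row 0 — prev 0 → HIT
1: bank 0 row 2 — prev 2 → HIT
2: bank 0 row 6 — prev 2 → CONFLICT
3: bank 3 row 6 — prev 6 → HIT
4: bank 2 row 0 — prev 0 → HIT
5: bank 4 row 3 — prev 7 → CONFLICT
6: bank 0 row 6 — prev 6 → HIT
7: bank 1 row 8 — prev None → EMPTY
8: bank 2 row 1 — prev 0 → CONFLICT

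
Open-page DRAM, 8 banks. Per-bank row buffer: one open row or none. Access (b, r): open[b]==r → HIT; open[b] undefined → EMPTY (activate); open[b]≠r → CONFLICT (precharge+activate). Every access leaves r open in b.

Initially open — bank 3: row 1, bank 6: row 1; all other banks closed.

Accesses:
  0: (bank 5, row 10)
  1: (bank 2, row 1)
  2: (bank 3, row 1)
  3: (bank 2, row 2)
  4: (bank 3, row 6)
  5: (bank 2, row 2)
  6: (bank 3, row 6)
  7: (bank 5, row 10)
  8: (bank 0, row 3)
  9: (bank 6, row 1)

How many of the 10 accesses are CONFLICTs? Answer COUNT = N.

  [0] b5 r10: no row ⇒ E
  [1] b2 r1: no row ⇒ E
  [2] b3 r1: had r1 ⇒ H
  [3] b2 r2: had r1 ⇒ C
  [4] b3 r6: had r1 ⇒ C
  [5] b2 r2: had r2 ⇒ H
  [6] b3 r6: had r6 ⇒ H
  [7] b5 r10: had r10 ⇒ H
  [8] b0 r3: no row ⇒ E
  [9] b6 r1: had r1 ⇒ H

COUNT = 2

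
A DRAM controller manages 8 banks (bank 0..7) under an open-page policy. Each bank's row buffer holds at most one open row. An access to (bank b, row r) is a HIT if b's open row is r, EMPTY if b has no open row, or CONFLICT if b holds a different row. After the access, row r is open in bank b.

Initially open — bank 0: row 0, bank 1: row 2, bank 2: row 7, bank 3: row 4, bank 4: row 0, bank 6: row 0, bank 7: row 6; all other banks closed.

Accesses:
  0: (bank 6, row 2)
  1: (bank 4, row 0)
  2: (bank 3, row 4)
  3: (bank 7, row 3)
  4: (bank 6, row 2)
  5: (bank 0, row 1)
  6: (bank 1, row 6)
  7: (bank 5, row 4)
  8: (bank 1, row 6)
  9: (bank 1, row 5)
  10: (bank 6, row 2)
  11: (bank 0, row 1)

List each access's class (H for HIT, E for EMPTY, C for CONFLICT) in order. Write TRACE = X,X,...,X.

TRACE = C,H,H,C,H,C,C,E,H,C,H,H

step 0: bank6 0->2 [CONFLICT]
step 1: bank4 0->0 [HIT]
step 2: bank3 4->4 [HIT]
step 3: bank7 6->3 [CONFLICT]
step 4: bank6 2->2 [HIT]
step 5: bank0 0->1 [CONFLICT]
step 6: bank1 2->6 [CONFLICT]
step 7: bank5 None->4 [EMPTY]
step 8: bank1 6->6 [HIT]
step 9: bank1 6->5 [CONFLICT]
step 10: bank6 2->2 [HIT]
step 11: bank0 1->1 [HIT]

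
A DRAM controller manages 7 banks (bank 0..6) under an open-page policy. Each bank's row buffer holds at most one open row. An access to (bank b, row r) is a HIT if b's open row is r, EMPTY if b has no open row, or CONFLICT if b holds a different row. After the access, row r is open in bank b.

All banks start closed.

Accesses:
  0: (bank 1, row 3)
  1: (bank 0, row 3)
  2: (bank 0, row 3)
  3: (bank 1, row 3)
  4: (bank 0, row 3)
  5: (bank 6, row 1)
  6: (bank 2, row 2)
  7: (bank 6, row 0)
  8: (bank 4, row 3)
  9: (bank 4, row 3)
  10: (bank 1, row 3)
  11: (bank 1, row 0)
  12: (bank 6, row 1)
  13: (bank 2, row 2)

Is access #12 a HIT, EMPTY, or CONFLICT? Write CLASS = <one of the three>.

#0 (1,3) E
#1 (0,3) E
#2 (0,3) H  (was 3)
#3 (1,3) H  (was 3)
#4 (0,3) H  (was 3)
#5 (6,1) E
#6 (2,2) E
#7 (6,0) C  (was 1)
#8 (4,3) E
#9 (4,3) H  (was 3)
#10 (1,3) H  (was 3)
#11 (1,0) C  (was 3)
#12 (6,1) C  (was 0)
#13 (2,2) H  (was 2)

CLASS = CONFLICT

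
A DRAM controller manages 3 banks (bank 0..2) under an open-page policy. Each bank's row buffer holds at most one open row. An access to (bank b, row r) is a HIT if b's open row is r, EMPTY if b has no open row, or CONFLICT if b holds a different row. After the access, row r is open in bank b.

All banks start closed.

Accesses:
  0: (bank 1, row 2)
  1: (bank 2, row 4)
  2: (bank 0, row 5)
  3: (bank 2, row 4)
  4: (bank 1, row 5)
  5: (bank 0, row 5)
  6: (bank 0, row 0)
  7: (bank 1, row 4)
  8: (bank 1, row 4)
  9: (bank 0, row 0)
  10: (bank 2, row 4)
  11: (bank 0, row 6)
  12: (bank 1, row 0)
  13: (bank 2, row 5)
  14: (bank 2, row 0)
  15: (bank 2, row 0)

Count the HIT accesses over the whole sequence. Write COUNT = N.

step 0: bank1 None->2 [EMPTY]
step 1: bank2 None->4 [EMPTY]
step 2: bank0 None->5 [EMPTY]
step 3: bank2 4->4 [HIT]
step 4: bank1 2->5 [CONFLICT]
step 5: bank0 5->5 [HIT]
step 6: bank0 5->0 [CONFLICT]
step 7: bank1 5->4 [CONFLICT]
step 8: bank1 4->4 [HIT]
step 9: bank0 0->0 [HIT]
step 10: bank2 4->4 [HIT]
step 11: bank0 0->6 [CONFLICT]
step 12: bank1 4->0 [CONFLICT]
step 13: bank2 4->5 [CONFLICT]
step 14: bank2 5->0 [CONFLICT]
step 15: bank2 0->0 [HIT]

COUNT = 6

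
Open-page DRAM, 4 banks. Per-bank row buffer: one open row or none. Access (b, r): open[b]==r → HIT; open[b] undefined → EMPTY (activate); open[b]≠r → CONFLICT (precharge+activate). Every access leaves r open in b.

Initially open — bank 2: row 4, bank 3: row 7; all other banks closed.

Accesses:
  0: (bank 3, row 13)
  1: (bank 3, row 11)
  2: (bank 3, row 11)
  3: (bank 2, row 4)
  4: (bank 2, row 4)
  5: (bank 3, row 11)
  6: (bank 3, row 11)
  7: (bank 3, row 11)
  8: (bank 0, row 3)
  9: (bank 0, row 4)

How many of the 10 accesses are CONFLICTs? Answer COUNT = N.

COUNT = 3

step 0: bank3 7->13 [CONFLICT]
step 1: bank3 13->11 [CONFLICT]
step 2: bank3 11->11 [HIT]
step 3: bank2 4->4 [HIT]
step 4: bank2 4->4 [HIT]
step 5: bank3 11->11 [HIT]
step 6: bank3 11->11 [HIT]
step 7: bank3 11->11 [HIT]
step 8: bank0 None->3 [EMPTY]
step 9: bank0 3->4 [CONFLICT]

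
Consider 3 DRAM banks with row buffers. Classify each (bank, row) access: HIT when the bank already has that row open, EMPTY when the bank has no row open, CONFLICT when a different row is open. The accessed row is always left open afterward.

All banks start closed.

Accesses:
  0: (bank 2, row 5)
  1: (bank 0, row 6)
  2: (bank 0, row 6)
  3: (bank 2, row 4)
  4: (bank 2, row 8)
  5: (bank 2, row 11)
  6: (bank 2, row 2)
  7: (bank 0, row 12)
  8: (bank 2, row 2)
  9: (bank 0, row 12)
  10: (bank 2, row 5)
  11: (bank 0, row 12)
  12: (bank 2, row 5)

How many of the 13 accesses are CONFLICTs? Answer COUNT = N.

0: bank 2 row 5 — prev None → EMPTY
1: bank 0 row 6 — prev None → EMPTY
2: bank 0 row 6 — prev 6 → HIT
3: bank 2 row 4 — prev 5 → CONFLICT
4: bank 2 row 8 — prev 4 → CONFLICT
5: bank 2 row 11 — prev 8 → CONFLICT
6: bank 2 row 2 — prev 11 → CONFLICT
7: bank 0 row 12 — prev 6 → CONFLICT
8: bank 2 row 2 — prev 2 → HIT
9: bank 0 row 12 — prev 12 → HIT
10: bank 2 row 5 — prev 2 → CONFLICT
11: bank 0 row 12 — prev 12 → HIT
12: bank 2 row 5 — prev 5 → HIT

COUNT = 6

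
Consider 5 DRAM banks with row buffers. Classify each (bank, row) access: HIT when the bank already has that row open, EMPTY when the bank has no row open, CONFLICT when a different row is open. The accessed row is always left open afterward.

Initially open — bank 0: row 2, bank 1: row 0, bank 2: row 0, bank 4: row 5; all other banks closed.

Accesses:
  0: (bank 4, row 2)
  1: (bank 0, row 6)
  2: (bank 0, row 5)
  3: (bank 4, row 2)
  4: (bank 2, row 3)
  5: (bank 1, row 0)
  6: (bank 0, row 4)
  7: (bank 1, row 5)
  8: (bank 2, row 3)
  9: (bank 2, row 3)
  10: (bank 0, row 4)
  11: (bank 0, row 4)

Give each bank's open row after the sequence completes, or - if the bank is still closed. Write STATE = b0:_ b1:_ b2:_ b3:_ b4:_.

STATE = b0:4 b1:5 b2:3 b3:- b4:2

  [0] b4 r2: had r5 ⇒ C
  [1] b0 r6: had r2 ⇒ C
  [2] b0 r5: had r6 ⇒ C
  [3] b4 r2: had r2 ⇒ H
  [4] b2 r3: had r0 ⇒ C
  [5] b1 r0: had r0 ⇒ H
  [6] b0 r4: had r5 ⇒ C
  [7] b1 r5: had r0 ⇒ C
  [8] b2 r3: had r3 ⇒ H
  [9] b2 r3: had r3 ⇒ H
  [10] b0 r4: had r4 ⇒ H
  [11] b0 r4: had r4 ⇒ H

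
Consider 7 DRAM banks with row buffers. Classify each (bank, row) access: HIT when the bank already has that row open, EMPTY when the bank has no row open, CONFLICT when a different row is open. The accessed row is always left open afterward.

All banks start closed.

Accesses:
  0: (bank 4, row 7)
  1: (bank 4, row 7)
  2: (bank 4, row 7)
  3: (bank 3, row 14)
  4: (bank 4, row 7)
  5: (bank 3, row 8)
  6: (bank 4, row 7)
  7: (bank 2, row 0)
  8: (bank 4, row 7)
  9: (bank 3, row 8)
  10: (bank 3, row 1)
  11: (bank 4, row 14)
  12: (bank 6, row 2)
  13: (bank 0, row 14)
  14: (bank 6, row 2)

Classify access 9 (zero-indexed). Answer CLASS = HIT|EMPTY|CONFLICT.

CLASS = HIT

0: bank 4 row 7 — prev None → EMPTY
1: bank 4 row 7 — prev 7 → HIT
2: bank 4 row 7 — prev 7 → HIT
3: bank 3 row 14 — prev None → EMPTY
4: bank 4 row 7 — prev 7 → HIT
5: bank 3 row 8 — prev 14 → CONFLICT
6: bank 4 row 7 — prev 7 → HIT
7: bank 2 row 0 — prev None → EMPTY
8: bank 4 row 7 — prev 7 → HIT
9: bank 3 row 8 — prev 8 → HIT
10: bank 3 row 1 — prev 8 → CONFLICT
11: bank 4 row 14 — prev 7 → CONFLICT
12: bank 6 row 2 — prev None → EMPTY
13: bank 0 row 14 — prev None → EMPTY
14: bank 6 row 2 — prev 2 → HIT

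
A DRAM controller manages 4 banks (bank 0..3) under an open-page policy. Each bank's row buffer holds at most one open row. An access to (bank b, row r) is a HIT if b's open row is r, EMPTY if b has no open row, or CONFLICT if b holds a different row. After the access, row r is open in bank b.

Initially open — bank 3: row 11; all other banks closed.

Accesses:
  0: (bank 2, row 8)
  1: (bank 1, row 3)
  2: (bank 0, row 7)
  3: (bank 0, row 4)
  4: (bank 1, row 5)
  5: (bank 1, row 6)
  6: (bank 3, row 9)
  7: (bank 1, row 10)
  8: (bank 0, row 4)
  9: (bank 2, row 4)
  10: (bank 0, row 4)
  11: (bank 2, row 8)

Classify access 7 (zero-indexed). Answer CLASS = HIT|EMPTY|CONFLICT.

  [0] b2 r8: no row ⇒ E
  [1] b1 r3: no row ⇒ E
  [2] b0 r7: no row ⇒ E
  [3] b0 r4: had r7 ⇒ C
  [4] b1 r5: had r3 ⇒ C
  [5] b1 r6: had r5 ⇒ C
  [6] b3 r9: had r11 ⇒ C
  [7] b1 r10: had r6 ⇒ C
  [8] b0 r4: had r4 ⇒ H
  [9] b2 r4: had r8 ⇒ C
  [10] b0 r4: had r4 ⇒ H
  [11] b2 r8: had r4 ⇒ C

CLASS = CONFLICT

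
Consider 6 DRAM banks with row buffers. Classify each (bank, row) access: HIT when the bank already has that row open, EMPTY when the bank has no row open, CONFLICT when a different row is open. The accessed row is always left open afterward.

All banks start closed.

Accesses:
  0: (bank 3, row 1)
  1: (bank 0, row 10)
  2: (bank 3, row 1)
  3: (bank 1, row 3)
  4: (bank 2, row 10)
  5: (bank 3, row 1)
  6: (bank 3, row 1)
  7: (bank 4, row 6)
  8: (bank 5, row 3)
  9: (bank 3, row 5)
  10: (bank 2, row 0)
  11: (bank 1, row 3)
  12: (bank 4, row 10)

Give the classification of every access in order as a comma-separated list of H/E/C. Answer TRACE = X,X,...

TRACE = E,E,H,E,E,H,H,E,E,C,C,H,C

  [0] b3 r1: no row ⇒ E
  [1] b0 r10: no row ⇒ E
  [2] b3 r1: had r1 ⇒ H
  [3] b1 r3: no row ⇒ E
  [4] b2 r10: no row ⇒ E
  [5] b3 r1: had r1 ⇒ H
  [6] b3 r1: had r1 ⇒ H
  [7] b4 r6: no row ⇒ E
  [8] b5 r3: no row ⇒ E
  [9] b3 r5: had r1 ⇒ C
  [10] b2 r0: had r10 ⇒ C
  [11] b1 r3: had r3 ⇒ H
  [12] b4 r10: had r6 ⇒ C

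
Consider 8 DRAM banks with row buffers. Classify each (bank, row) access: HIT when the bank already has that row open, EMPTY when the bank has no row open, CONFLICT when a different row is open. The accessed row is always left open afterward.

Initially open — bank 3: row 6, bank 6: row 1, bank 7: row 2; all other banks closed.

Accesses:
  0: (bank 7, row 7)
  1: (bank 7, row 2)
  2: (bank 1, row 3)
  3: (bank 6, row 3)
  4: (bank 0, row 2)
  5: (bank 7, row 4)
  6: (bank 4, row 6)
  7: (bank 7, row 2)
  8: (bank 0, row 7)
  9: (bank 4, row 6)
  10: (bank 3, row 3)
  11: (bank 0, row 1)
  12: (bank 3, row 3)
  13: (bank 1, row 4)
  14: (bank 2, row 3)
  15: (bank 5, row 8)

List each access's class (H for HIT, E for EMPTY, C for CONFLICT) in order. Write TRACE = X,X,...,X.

  [0] b7 r7: had r2 ⇒ C
  [1] b7 r2: had r7 ⇒ C
  [2] b1 r3: no row ⇒ E
  [3] b6 r3: had r1 ⇒ C
  [4] b0 r2: no row ⇒ E
  [5] b7 r4: had r2 ⇒ C
  [6] b4 r6: no row ⇒ E
  [7] b7 r2: had r4 ⇒ C
  [8] b0 r7: had r2 ⇒ C
  [9] b4 r6: had r6 ⇒ H
  [10] b3 r3: had r6 ⇒ C
  [11] b0 r1: had r7 ⇒ C
  [12] b3 r3: had r3 ⇒ H
  [13] b1 r4: had r3 ⇒ C
  [14] b2 r3: no row ⇒ E
  [15] b5 r8: no row ⇒ E

TRACE = C,C,E,C,E,C,E,C,C,H,C,C,H,C,E,E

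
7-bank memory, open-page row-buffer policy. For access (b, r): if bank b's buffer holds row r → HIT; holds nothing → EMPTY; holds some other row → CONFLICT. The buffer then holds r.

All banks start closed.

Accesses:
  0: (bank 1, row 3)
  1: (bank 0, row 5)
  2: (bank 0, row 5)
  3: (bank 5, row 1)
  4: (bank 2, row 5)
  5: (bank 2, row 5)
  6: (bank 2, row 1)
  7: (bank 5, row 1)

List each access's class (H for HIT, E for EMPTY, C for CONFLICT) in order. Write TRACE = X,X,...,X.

step 0: bank1 None->3 [EMPTY]
step 1: bank0 None->5 [EMPTY]
step 2: bank0 5->5 [HIT]
step 3: bank5 None->1 [EMPTY]
step 4: bank2 None->5 [EMPTY]
step 5: bank2 5->5 [HIT]
step 6: bank2 5->1 [CONFLICT]
step 7: bank5 1->1 [HIT]

TRACE = E,E,H,E,E,H,C,H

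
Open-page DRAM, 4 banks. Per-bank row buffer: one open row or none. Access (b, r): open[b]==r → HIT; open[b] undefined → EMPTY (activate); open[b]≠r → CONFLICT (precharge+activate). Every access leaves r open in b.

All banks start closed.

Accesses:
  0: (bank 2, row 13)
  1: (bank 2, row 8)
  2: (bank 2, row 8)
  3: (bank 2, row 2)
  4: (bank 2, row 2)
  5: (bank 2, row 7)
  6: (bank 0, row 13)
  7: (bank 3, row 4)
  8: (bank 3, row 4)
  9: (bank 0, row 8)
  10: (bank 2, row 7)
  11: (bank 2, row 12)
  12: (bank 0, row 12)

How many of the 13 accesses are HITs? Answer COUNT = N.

COUNT = 4

#0 (2,13) E
#1 (2,8) C  (was 13)
#2 (2,8) H  (was 8)
#3 (2,2) C  (was 8)
#4 (2,2) H  (was 2)
#5 (2,7) C  (was 2)
#6 (0,13) E
#7 (3,4) E
#8 (3,4) H  (was 4)
#9 (0,8) C  (was 13)
#10 (2,7) H  (was 7)
#11 (2,12) C  (was 7)
#12 (0,12) C  (was 8)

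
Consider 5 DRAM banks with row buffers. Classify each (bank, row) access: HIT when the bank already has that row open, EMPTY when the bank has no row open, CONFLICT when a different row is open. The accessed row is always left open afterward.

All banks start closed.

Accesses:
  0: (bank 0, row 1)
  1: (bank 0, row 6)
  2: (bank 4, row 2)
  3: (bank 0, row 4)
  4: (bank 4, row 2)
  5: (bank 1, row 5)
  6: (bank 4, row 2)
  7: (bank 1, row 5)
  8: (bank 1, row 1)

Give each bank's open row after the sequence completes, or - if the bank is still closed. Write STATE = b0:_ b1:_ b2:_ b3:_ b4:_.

STATE = b0:4 b1:1 b2:- b3:- b4:2

step 0: bank0 None->1 [EMPTY]
step 1: bank0 1->6 [CONFLICT]
step 2: bank4 None->2 [EMPTY]
step 3: bank0 6->4 [CONFLICT]
step 4: bank4 2->2 [HIT]
step 5: bank1 None->5 [EMPTY]
step 6: bank4 2->2 [HIT]
step 7: bank1 5->5 [HIT]
step 8: bank1 5->1 [CONFLICT]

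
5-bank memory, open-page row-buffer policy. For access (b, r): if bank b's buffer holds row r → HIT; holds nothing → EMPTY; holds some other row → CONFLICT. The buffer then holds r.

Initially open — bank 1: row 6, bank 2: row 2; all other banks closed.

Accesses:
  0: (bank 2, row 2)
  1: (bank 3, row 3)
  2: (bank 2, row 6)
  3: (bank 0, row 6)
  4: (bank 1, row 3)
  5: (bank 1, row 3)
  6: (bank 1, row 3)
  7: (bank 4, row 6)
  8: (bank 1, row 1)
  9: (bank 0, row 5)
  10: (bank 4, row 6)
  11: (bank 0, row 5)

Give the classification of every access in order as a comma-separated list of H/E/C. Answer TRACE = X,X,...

step 0: bank2 2->2 [HIT]
step 1: bank3 None->3 [EMPTY]
step 2: bank2 2->6 [CONFLICT]
step 3: bank0 None->6 [EMPTY]
step 4: bank1 6->3 [CONFLICT]
step 5: bank1 3->3 [HIT]
step 6: bank1 3->3 [HIT]
step 7: bank4 None->6 [EMPTY]
step 8: bank1 3->1 [CONFLICT]
step 9: bank0 6->5 [CONFLICT]
step 10: bank4 6->6 [HIT]
step 11: bank0 5->5 [HIT]

TRACE = H,E,C,E,C,H,H,E,C,C,H,H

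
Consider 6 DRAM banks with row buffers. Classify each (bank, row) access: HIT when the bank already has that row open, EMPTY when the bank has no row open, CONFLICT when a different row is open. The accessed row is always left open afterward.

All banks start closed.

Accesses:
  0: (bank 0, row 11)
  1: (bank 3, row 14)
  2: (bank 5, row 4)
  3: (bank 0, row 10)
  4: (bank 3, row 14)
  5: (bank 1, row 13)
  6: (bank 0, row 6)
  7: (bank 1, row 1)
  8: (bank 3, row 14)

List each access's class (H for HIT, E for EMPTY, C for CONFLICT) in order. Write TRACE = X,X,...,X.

#0 (0,11) E
#1 (3,14) E
#2 (5,4) E
#3 (0,10) C  (was 11)
#4 (3,14) H  (was 14)
#5 (1,13) E
#6 (0,6) C  (was 10)
#7 (1,1) C  (was 13)
#8 (3,14) H  (was 14)

TRACE = E,E,E,C,H,E,C,C,H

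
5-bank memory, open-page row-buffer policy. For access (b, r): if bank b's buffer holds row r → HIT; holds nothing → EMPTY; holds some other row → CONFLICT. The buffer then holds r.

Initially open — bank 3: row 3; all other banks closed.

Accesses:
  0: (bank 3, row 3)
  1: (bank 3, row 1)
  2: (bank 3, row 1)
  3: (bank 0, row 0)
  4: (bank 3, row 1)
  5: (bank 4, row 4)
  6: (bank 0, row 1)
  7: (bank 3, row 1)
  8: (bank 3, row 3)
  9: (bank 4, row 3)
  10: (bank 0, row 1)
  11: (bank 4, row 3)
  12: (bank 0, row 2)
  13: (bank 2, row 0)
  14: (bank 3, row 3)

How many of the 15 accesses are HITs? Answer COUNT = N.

0: bank 3 row 3 — prev 3 → HIT
1: bank 3 row 1 — prev 3 → CONFLICT
2: bank 3 row 1 — prev 1 → HIT
3: bank 0 row 0 — prev None → EMPTY
4: bank 3 row 1 — prev 1 → HIT
5: bank 4 row 4 — prev None → EMPTY
6: bank 0 row 1 — prev 0 → CONFLICT
7: bank 3 row 1 — prev 1 → HIT
8: bank 3 row 3 — prev 1 → CONFLICT
9: bank 4 row 3 — prev 4 → CONFLICT
10: bank 0 row 1 — prev 1 → HIT
11: bank 4 row 3 — prev 3 → HIT
12: bank 0 row 2 — prev 1 → CONFLICT
13: bank 2 row 0 — prev None → EMPTY
14: bank 3 row 3 — prev 3 → HIT

COUNT = 7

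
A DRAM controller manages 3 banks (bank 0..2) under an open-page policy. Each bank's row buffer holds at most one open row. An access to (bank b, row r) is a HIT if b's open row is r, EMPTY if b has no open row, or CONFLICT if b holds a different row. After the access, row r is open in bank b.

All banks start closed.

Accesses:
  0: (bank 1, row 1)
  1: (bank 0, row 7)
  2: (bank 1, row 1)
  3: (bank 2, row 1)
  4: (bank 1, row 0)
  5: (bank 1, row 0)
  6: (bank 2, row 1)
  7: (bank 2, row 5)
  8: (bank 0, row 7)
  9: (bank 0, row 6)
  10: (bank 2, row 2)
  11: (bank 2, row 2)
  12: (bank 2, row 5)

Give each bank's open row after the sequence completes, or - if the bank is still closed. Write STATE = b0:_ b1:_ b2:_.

STATE = b0:6 b1:0 b2:5

0: bank 1 row 1 — prev None → EMPTY
1: bank 0 row 7 — prev None → EMPTY
2: bank 1 row 1 — prev 1 → HIT
3: bank 2 row 1 — prev None → EMPTY
4: bank 1 row 0 — prev 1 → CONFLICT
5: bank 1 row 0 — prev 0 → HIT
6: bank 2 row 1 — prev 1 → HIT
7: bank 2 row 5 — prev 1 → CONFLICT
8: bank 0 row 7 — prev 7 → HIT
9: bank 0 row 6 — prev 7 → CONFLICT
10: bank 2 row 2 — prev 5 → CONFLICT
11: bank 2 row 2 — prev 2 → HIT
12: bank 2 row 5 — prev 2 → CONFLICT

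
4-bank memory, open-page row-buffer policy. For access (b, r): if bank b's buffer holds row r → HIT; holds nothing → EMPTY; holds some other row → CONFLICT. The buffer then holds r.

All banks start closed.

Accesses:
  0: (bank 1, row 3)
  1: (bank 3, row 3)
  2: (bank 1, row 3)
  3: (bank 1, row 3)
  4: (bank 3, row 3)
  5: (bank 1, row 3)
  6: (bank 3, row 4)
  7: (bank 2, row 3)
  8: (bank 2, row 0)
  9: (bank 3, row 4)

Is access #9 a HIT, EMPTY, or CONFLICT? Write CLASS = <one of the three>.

#0 (1,3) E
#1 (3,3) E
#2 (1,3) H  (was 3)
#3 (1,3) H  (was 3)
#4 (3,3) H  (was 3)
#5 (1,3) H  (was 3)
#6 (3,4) C  (was 3)
#7 (2,3) E
#8 (2,0) C  (was 3)
#9 (3,4) H  (was 4)

CLASS = HIT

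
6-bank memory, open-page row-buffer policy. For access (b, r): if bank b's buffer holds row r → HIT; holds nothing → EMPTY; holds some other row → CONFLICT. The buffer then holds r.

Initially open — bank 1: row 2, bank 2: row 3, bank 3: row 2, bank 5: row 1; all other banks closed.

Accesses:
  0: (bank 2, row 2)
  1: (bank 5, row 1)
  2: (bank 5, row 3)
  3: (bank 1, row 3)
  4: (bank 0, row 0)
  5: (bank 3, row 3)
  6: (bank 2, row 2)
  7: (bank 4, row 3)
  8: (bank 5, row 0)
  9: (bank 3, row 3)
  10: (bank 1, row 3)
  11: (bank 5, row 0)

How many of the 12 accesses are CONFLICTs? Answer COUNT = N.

COUNT = 5

  [0] b2 r2: had r3 ⇒ C
  [1] b5 r1: had r1 ⇒ H
  [2] b5 r3: had r1 ⇒ C
  [3] b1 r3: had r2 ⇒ C
  [4] b0 r0: no row ⇒ E
  [5] b3 r3: had r2 ⇒ C
  [6] b2 r2: had r2 ⇒ H
  [7] b4 r3: no row ⇒ E
  [8] b5 r0: had r3 ⇒ C
  [9] b3 r3: had r3 ⇒ H
  [10] b1 r3: had r3 ⇒ H
  [11] b5 r0: had r0 ⇒ H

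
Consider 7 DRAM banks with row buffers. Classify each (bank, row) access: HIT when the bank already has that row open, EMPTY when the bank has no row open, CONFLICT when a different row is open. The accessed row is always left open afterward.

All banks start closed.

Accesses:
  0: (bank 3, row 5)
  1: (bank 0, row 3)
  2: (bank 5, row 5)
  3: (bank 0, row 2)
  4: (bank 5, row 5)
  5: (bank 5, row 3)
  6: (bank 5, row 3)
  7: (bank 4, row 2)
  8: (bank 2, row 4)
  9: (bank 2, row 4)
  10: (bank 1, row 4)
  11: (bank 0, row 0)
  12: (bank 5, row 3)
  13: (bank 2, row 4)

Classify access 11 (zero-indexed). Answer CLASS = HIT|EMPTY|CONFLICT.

#0 (3,5) E
#1 (0,3) E
#2 (5,5) E
#3 (0,2) C  (was 3)
#4 (5,5) H  (was 5)
#5 (5,3) C  (was 5)
#6 (5,3) H  (was 3)
#7 (4,2) E
#8 (2,4) E
#9 (2,4) H  (was 4)
#10 (1,4) E
#11 (0,0) C  (was 2)
#12 (5,3) H  (was 3)
#13 (2,4) H  (was 4)

CLASS = CONFLICT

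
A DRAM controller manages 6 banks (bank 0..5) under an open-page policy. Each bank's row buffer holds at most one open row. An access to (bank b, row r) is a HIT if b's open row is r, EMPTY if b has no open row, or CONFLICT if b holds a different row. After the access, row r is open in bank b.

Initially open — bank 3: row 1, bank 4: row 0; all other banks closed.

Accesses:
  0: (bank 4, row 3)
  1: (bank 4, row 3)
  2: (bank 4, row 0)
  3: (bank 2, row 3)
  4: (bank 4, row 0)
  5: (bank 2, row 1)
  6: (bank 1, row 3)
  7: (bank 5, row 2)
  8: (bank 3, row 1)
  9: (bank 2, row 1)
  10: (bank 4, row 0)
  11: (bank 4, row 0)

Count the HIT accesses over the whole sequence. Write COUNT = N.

  [0] b4 r3: had r0 ⇒ C
  [1] b4 r3: had r3 ⇒ H
  [2] b4 r0: had r3 ⇒ C
  [3] b2 r3: no row ⇒ E
  [4] b4 r0: had r0 ⇒ H
  [5] b2 r1: had r3 ⇒ C
  [6] b1 r3: no row ⇒ E
  [7] b5 r2: no row ⇒ E
  [8] b3 r1: had r1 ⇒ H
  [9] b2 r1: had r1 ⇒ H
  [10] b4 r0: had r0 ⇒ H
  [11] b4 r0: had r0 ⇒ H

COUNT = 6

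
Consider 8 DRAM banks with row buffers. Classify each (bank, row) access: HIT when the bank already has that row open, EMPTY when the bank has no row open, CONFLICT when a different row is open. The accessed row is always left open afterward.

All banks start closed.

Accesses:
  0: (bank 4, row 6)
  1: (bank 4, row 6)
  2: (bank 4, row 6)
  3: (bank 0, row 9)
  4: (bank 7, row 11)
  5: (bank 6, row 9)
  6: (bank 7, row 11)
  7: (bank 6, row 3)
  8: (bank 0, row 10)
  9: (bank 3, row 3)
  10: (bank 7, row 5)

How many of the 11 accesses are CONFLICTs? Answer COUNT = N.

COUNT = 3

0: bank 4 row 6 — prev None → EMPTY
1: bank 4 row 6 — prev 6 → HIT
2: bank 4 row 6 — prev 6 → HIT
3: bank 0 row 9 — prev None → EMPTY
4: bank 7 row 11 — prev None → EMPTY
5: bank 6 row 9 — prev None → EMPTY
6: bank 7 row 11 — prev 11 → HIT
7: bank 6 row 3 — prev 9 → CONFLICT
8: bank 0 row 10 — prev 9 → CONFLICT
9: bank 3 row 3 — prev None → EMPTY
10: bank 7 row 5 — prev 11 → CONFLICT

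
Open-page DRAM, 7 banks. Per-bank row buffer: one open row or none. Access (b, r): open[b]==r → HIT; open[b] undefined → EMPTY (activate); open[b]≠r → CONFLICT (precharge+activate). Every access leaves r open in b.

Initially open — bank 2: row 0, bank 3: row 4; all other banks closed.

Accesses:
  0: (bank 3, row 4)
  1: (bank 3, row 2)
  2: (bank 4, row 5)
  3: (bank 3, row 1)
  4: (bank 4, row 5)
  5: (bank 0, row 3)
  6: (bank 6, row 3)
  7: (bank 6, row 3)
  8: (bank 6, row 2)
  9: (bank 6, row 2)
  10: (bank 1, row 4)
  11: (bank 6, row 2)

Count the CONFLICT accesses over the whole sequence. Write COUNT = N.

COUNT = 3

  [0] b3 r4: had r4 ⇒ H
  [1] b3 r2: had r4 ⇒ C
  [2] b4 r5: no row ⇒ E
  [3] b3 r1: had r2 ⇒ C
  [4] b4 r5: had r5 ⇒ H
  [5] b0 r3: no row ⇒ E
  [6] b6 r3: no row ⇒ E
  [7] b6 r3: had r3 ⇒ H
  [8] b6 r2: had r3 ⇒ C
  [9] b6 r2: had r2 ⇒ H
  [10] b1 r4: no row ⇒ E
  [11] b6 r2: had r2 ⇒ H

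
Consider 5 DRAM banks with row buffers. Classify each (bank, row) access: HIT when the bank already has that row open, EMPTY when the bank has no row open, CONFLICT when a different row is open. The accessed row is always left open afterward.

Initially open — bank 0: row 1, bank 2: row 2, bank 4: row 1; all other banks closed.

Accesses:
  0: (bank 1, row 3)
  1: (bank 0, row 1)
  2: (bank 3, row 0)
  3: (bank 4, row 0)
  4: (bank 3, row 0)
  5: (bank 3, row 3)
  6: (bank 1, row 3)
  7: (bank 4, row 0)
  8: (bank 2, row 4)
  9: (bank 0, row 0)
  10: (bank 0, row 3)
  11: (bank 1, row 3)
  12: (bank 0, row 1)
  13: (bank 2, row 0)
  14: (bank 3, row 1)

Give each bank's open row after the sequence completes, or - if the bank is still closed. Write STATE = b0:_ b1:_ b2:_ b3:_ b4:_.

STATE = b0:1 b1:3 b2:0 b3:1 b4:0

#0 (1,3) E
#1 (0,1) H  (was 1)
#2 (3,0) E
#3 (4,0) C  (was 1)
#4 (3,0) H  (was 0)
#5 (3,3) C  (was 0)
#6 (1,3) H  (was 3)
#7 (4,0) H  (was 0)
#8 (2,4) C  (was 2)
#9 (0,0) C  (was 1)
#10 (0,3) C  (was 0)
#11 (1,3) H  (was 3)
#12 (0,1) C  (was 3)
#13 (2,0) C  (was 4)
#14 (3,1) C  (was 3)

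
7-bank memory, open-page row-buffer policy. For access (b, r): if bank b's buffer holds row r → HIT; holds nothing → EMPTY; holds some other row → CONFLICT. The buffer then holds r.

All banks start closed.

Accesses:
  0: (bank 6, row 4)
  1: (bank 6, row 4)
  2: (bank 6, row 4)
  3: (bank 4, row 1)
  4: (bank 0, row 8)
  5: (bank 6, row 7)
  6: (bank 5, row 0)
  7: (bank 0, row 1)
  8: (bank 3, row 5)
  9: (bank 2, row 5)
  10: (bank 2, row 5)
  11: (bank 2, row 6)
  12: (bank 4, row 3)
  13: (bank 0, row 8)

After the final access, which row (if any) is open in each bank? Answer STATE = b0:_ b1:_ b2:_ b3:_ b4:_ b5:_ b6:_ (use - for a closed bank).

  [0] b6 r4: no row ⇒ E
  [1] b6 r4: had r4 ⇒ H
  [2] b6 r4: had r4 ⇒ H
  [3] b4 r1: no row ⇒ E
  [4] b0 r8: no row ⇒ E
  [5] b6 r7: had r4 ⇒ C
  [6] b5 r0: no row ⇒ E
  [7] b0 r1: had r8 ⇒ C
  [8] b3 r5: no row ⇒ E
  [9] b2 r5: no row ⇒ E
  [10] b2 r5: had r5 ⇒ H
  [11] b2 r6: had r5 ⇒ C
  [12] b4 r3: had r1 ⇒ C
  [13] b0 r8: had r1 ⇒ C

STATE = b0:8 b1:- b2:6 b3:5 b4:3 b5:0 b6:7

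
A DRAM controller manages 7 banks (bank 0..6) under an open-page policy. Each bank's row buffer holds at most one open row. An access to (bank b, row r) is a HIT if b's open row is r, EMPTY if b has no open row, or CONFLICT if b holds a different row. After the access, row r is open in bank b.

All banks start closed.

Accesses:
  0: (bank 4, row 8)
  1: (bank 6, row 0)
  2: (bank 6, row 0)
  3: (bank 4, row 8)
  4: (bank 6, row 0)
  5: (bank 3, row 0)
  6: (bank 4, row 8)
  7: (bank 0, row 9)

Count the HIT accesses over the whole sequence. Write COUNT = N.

step 0: bank4 None->8 [EMPTY]
step 1: bank6 None->0 [EMPTY]
step 2: bank6 0->0 [HIT]
step 3: bank4 8->8 [HIT]
step 4: bank6 0->0 [HIT]
step 5: bank3 None->0 [EMPTY]
step 6: bank4 8->8 [HIT]
step 7: bank0 None->9 [EMPTY]

COUNT = 4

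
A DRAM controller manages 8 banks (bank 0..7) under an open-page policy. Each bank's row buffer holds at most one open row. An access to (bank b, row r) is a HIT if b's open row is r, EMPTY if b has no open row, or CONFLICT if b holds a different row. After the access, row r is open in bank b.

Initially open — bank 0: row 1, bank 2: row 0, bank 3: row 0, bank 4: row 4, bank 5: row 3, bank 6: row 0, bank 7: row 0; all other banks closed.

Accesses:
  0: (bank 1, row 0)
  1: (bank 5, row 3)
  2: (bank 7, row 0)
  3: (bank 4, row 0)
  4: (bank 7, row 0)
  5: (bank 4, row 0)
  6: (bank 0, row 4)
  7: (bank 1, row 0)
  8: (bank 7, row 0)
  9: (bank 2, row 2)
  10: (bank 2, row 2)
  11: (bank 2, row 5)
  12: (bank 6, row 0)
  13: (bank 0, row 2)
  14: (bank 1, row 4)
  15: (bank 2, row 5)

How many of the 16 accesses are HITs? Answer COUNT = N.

COUNT = 9

#0 (1,0) E
#1 (5,3) H  (was 3)
#2 (7,0) H  (was 0)
#3 (4,0) C  (was 4)
#4 (7,0) H  (was 0)
#5 (4,0) H  (was 0)
#6 (0,4) C  (was 1)
#7 (1,0) H  (was 0)
#8 (7,0) H  (was 0)
#9 (2,2) C  (was 0)
#10 (2,2) H  (was 2)
#11 (2,5) C  (was 2)
#12 (6,0) H  (was 0)
#13 (0,2) C  (was 4)
#14 (1,4) C  (was 0)
#15 (2,5) H  (was 5)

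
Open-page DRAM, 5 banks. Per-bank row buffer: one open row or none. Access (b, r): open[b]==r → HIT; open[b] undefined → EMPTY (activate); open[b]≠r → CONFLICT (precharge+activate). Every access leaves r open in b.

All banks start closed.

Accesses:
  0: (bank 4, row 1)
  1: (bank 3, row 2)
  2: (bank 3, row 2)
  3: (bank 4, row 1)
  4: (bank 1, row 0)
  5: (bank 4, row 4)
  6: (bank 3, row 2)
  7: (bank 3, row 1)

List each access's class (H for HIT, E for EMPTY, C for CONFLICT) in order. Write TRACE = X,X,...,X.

TRACE = E,E,H,H,E,C,H,C

step 0: bank4 None->1 [EMPTY]
step 1: bank3 None->2 [EMPTY]
step 2: bank3 2->2 [HIT]
step 3: bank4 1->1 [HIT]
step 4: bank1 None->0 [EMPTY]
step 5: bank4 1->4 [CONFLICT]
step 6: bank3 2->2 [HIT]
step 7: bank3 2->1 [CONFLICT]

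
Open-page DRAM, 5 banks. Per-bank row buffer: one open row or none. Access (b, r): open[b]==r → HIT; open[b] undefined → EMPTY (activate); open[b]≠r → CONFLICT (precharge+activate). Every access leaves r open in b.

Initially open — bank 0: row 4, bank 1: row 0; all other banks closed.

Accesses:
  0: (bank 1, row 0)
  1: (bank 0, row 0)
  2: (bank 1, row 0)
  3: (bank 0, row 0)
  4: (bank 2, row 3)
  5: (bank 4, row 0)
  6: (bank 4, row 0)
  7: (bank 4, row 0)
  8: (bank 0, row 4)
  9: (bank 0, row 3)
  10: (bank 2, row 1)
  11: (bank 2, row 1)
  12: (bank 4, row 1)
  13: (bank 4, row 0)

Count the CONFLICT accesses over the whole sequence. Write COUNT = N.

COUNT = 6

step 0: bank1 0->0 [HIT]
step 1: bank0 4->0 [CONFLICT]
step 2: bank1 0->0 [HIT]
step 3: bank0 0->0 [HIT]
step 4: bank2 None->3 [EMPTY]
step 5: bank4 None->0 [EMPTY]
step 6: bank4 0->0 [HIT]
step 7: bank4 0->0 [HIT]
step 8: bank0 0->4 [CONFLICT]
step 9: bank0 4->3 [CONFLICT]
step 10: bank2 3->1 [CONFLICT]
step 11: bank2 1->1 [HIT]
step 12: bank4 0->1 [CONFLICT]
step 13: bank4 1->0 [CONFLICT]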